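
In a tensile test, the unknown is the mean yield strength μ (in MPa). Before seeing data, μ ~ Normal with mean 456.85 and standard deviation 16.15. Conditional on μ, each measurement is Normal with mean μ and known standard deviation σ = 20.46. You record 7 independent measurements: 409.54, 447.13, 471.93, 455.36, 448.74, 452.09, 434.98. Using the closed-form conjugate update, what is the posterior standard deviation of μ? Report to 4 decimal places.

6.9748

For Normal data with known variance σ², a Normal(μ₀, σ₀²) prior on μ is conjugate. Posterior precision = 1/σ₀² + n/σ²; posterior mean is the precision-weighted average of μ₀ and x̄.
σ₀² = 16.15² = 260.8225, σ² = 20.46² = 418.6116; σ² + n·σ₀² = 418.6116 + 7·260.8225 = 2244.3691.
Posterior precision = 1/σ₀² + n/σ² = 1/260.8225 + 7/418.6116 = (σ² + n·σ₀²)/(σ₀²σ²) = 2244.3691/(260.8225·418.6116); posterior variance σₙ² = σ₀²σ²/(σ² + n·σ₀²) = 260.8225·418.6116/2244.3691 = 48.647669.
Posterior SD = √σₙ² = √(260.8225·418.6116/2244.3691) = 6.9748.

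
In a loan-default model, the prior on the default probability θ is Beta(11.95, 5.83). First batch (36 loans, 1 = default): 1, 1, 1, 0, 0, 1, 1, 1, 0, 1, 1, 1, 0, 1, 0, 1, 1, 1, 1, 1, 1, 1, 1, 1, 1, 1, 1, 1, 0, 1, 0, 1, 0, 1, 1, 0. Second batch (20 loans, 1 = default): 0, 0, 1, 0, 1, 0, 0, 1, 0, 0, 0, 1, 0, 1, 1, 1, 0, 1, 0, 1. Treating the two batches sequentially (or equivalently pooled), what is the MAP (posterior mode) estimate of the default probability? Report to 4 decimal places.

The Beta prior is conjugate to a Binomial/Bernoulli likelihood; the update adds successes to α and failures to β.
After batch 1: Beta(11.95+27, 5.83+9) = Beta(38.95, 14.83).
After batch 2: Beta(38.95+9, 14.83+11) = Beta(47.95, 25.83).
Mode of Beta(a,b) for a,b>1 is (a−1)/(a+b−2) = 46.95/71.78 = 0.6541.

0.6541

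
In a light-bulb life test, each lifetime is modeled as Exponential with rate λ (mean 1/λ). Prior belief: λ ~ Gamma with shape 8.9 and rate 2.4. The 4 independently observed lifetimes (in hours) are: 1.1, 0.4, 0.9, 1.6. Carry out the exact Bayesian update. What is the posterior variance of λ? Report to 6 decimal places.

With a Gamma(shape α, rate β) prior on the exponential rate λ, the posterior after n observations with total T = Σxᵢ is Gamma(α+n, β+T).
Sum of observations T = 4.0 hours; n = 4.
Posterior: Gamma(8.9+4, 2.4+4.0) = Gamma(12.9, 6.4).
Var = α/β² = 0.314941.

0.314941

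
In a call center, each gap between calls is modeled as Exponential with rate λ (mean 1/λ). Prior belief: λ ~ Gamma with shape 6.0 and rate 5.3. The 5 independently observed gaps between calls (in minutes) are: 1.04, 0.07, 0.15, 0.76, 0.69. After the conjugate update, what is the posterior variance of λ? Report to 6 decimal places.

0.171446

With a Gamma(shape α, rate β) prior on the exponential rate λ, the posterior after n observations with total T = Σxᵢ is Gamma(α+n, β+T).
Sum of observations T = 2.71 minutes; n = 5.
Posterior: Gamma(6.0+5, 5.3+2.71) = Gamma(11.0, 8.01).
Var = α/β² = 0.171446.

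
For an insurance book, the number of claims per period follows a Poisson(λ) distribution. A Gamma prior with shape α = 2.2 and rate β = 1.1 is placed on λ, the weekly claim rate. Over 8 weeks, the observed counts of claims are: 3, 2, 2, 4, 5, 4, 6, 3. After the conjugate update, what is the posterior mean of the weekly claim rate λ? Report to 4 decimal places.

With a Gamma(shape α, rate β) prior, the Poisson likelihood is conjugate: the posterior is Gamma(α + ΣXᵢ, β + n).
Sum of counts S = 29 over n = 8 weeks.
Posterior: Gamma(α+S, β+n) = Gamma(2.2+29, 1.1+8) = Gamma(31.2, 9.1).
Posterior mean = α/β = 31.2/9.1 = 3.4286.

3.4286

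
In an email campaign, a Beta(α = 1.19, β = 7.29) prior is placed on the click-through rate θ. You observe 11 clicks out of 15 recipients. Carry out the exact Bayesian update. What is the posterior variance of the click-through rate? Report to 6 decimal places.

The Beta prior is conjugate to a Binomial/Bernoulli likelihood; the update adds successes to α and failures to β.
Posterior: Beta(α+k, β+n−k) = Beta(1.19+11, 7.29+4) = Beta(12.19, 11.29).
Var = αβ/((α+β)²(α+β+1)) = 12.19·11.29/(23.48²·24.48) = 0.010197.

0.010197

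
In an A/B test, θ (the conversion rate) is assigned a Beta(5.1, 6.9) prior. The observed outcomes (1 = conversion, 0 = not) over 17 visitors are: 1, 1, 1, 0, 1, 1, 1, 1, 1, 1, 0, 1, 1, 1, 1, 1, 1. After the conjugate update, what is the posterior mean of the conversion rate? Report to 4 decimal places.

0.6931

The Beta prior is conjugate to a Binomial/Bernoulli likelihood; the update adds successes to α and failures to β.
Posterior: Beta(α+k, β+n−k) = Beta(5.1+15, 6.9+2) = Beta(20.1, 8.9).
Posterior mean = α/(α+β) = 20.1/29.0 = 0.6931.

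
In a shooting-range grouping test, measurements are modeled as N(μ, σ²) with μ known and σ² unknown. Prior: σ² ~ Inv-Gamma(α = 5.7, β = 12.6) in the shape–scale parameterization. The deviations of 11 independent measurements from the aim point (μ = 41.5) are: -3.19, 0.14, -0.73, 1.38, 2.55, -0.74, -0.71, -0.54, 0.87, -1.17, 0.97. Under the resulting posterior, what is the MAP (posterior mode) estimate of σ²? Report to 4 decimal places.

With known mean μ and an Inverse-Gamma(α, β) prior on σ², the Normal likelihood is conjugate: posterior is Inv-Gamma(α + n/2, β + Σ(xᵢ−μ)²/2).
Σ(xᵢ−μ)² = (-3.19)² + (0.14)² + (-0.73)² + (1.38)² + (2.55)² + (-0.74)² + (-0.71)² + (-0.54)² + (0.87)² + (-1.17)² + (0.97)² = 23.5455.
Posterior: Inv-Gamma(5.7 + 11/2, 12.6 + 23.5455/2) = Inv-Gamma(11.20, 24.37275).
Mode = β/(α+1) = 24.37275/12.20 = 1.9978.

1.9978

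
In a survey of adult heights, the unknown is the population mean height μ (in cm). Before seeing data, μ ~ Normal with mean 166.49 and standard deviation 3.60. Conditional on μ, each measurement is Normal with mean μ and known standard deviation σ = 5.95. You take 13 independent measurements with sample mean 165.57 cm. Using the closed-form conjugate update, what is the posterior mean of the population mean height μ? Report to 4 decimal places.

165.7298

For Normal data with known variance σ², a Normal(μ₀, σ₀²) prior on μ is conjugate. Posterior precision = 1/σ₀² + n/σ²; posterior mean is the precision-weighted average of μ₀ and x̄.
n·x̄ = 13·165.57 = 2152.41.
σ₀² = 3.60² = 12.96, σ² = 5.95² = 35.4025; σ² + n·σ₀² = 35.4025 + 13·12.96 = 203.8825.
Posterior mean = (μ₀/σ₀² + n·x̄/σ²)/(1/σ₀² + n/σ²) = (σ²·μ₀ + σ₀²·n·x̄)/(σ² + n·σ₀²) = (35.4025·166.49 + 12.96·2152.41)/203.8825 = 33789.395825/203.8825 = 165.7298.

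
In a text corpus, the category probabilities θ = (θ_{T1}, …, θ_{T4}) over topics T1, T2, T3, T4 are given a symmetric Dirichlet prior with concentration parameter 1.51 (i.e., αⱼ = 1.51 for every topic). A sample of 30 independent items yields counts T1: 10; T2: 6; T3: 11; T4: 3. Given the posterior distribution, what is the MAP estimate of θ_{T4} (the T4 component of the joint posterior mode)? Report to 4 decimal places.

The Dirichlet prior is conjugate to the Multinomial likelihood: each posterior αⱼ = prior αⱼ + observed count nⱼ.
Posterior concentration: (11.51, 7.51, 12.51, 4.51), total = 36.04.
Joint mode component: (α_{T4}−1)/(Σα−K) = 3.51/32.04 = 0.1096.

0.1096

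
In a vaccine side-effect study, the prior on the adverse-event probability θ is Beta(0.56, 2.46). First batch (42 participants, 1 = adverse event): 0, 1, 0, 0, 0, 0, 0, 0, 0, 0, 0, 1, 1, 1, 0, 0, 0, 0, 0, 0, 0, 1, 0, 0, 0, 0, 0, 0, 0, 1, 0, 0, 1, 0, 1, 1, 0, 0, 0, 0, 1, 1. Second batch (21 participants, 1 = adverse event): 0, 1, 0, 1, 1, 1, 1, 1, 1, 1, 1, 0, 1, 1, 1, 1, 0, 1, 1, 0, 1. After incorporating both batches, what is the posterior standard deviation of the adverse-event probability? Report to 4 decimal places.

The Beta prior is conjugate to a Binomial/Bernoulli likelihood; the update adds successes to α and failures to β.
After batch 1: Beta(0.56+11, 2.46+31) = Beta(11.56, 33.46).
After batch 2: Beta(11.56+16, 33.46+5) = Beta(27.56, 38.46).
Var = αβ/((α+β)²(α+β+1)) = 27.56·38.46/(66.02²·67.02) = 0.00362855; SD = √0.00362855 = 0.0602.

0.0602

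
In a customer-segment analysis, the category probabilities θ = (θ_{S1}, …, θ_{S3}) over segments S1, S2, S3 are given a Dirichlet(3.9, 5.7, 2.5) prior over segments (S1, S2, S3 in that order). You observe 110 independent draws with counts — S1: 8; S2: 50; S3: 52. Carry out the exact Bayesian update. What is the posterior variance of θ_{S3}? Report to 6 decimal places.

0.002007

The Dirichlet prior is conjugate to the Multinomial likelihood: each posterior αⱼ = prior αⱼ + observed count nⱼ.
Posterior concentration: (11.9, 55.7, 54.5), total = 122.1.
Var[θ_j] = α_j(Σα−α_j)/((Σα)²(Σα+1)) = 54.5·67.6/(122.1²·123.1) = 0.002007.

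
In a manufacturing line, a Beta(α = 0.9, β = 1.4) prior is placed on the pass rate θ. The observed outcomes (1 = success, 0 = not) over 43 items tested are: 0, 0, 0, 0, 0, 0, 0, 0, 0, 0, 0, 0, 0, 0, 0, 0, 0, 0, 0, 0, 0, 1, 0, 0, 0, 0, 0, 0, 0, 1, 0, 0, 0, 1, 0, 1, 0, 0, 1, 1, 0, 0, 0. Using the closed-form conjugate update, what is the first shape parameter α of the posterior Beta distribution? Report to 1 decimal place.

6.9

The Beta prior is conjugate to a Binomial/Bernoulli likelihood; the update adds successes to α and failures to β.
Posterior: Beta(α+k, β+n−k) = Beta(0.9+6, 1.4+37) = Beta(6.9, 38.4).
Posterior α = 6.9.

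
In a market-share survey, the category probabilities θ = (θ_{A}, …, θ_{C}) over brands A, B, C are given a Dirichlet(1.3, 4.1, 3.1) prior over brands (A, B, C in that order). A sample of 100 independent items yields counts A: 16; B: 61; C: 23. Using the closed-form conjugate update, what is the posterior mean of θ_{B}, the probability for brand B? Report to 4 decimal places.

The Dirichlet prior is conjugate to the Multinomial likelihood: each posterior αⱼ = prior αⱼ + observed count nⱼ.
Posterior concentration: (17.3, 65.1, 26.1), total = 108.5.
E[θ_{B}|data] = α_{B}/Σα = 65.1/108.5 = 0.6000.

0.6000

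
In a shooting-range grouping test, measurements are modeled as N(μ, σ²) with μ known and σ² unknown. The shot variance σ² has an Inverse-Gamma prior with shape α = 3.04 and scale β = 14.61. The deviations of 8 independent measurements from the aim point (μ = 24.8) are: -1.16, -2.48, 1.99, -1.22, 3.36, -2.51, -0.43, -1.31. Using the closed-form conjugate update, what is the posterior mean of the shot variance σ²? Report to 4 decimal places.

5.1039

With known mean μ and an Inverse-Gamma(α, β) prior on σ², the Normal likelihood is conjugate: posterior is Inv-Gamma(α + n/2, β + Σ(xᵢ−μ)²/2).
Σ(xᵢ−μ)² = (-1.16)² + (-2.48)² + (1.99)² + (-1.22)² + (3.36)² + (-2.51)² + (-0.43)² + (-1.31)² = 32.4352.
Posterior: Inv-Gamma(3.04 + 8/2, 14.61 + 32.4352/2) = Inv-Gamma(7.04, 30.82760).
E[σ²|data] = β/(α−1) = 30.82760/6.04 = 5.1039.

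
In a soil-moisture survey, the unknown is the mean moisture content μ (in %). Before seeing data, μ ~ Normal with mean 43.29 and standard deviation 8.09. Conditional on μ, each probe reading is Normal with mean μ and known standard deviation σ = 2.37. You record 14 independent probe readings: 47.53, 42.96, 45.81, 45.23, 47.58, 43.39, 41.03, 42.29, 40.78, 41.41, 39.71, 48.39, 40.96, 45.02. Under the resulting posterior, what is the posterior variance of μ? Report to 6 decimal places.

For Normal data with known variance σ², a Normal(μ₀, σ₀²) prior on μ is conjugate. Posterior precision = 1/σ₀² + n/σ²; posterior mean is the precision-weighted average of μ₀ and x̄.
σ₀² = 8.09² = 65.4481, σ² = 2.37² = 5.6169; σ² + n·σ₀² = 5.6169 + 14·65.4481 = 921.8903.
Posterior precision = 1/σ₀² + n/σ² = 1/65.4481 + 14/5.6169 = (σ² + n·σ₀²)/(σ₀²σ²) = 921.8903/(65.4481·5.6169); posterior variance σₙ² = σ₀²σ²/(σ² + n·σ₀²) = 65.4481·5.6169/921.8903 = 0.398763.

0.398763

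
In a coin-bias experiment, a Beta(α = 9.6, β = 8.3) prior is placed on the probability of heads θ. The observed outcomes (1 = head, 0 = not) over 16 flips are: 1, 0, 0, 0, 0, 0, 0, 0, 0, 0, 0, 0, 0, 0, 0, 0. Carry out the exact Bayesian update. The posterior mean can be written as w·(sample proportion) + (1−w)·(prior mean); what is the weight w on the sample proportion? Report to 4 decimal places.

0.4720

The Beta prior is conjugate to a Binomial/Bernoulli likelihood; the update adds successes to α and failures to β.
Posterior mean = (α₀+k)/(α₀+β₀+n) = [n/(α₀+β₀+n)]·(k/n) + [(α₀+β₀)/(α₀+β₀+n)]·α₀/(α₀+β₀), so only n and the prior enter the weight.
The weight on the data is w = n/(α₀+β₀+n) = 16/(9.6+8.3+16) = 16/33.9 = 0.4720.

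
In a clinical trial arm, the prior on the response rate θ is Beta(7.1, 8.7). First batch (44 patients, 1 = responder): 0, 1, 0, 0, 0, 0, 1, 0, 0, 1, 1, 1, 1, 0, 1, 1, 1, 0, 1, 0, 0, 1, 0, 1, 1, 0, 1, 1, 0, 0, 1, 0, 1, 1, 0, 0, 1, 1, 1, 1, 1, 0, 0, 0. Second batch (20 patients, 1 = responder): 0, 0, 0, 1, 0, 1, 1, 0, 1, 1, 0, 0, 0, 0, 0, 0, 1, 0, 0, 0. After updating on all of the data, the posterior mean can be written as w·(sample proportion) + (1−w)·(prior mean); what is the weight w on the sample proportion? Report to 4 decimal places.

0.8020

The Beta prior is conjugate to a Binomial/Bernoulli likelihood; the update adds successes to α and failures to β.
Total number of patients: n = 44 + 20 = 64.
Posterior mean = (α₀+k)/(α₀+β₀+n) = [n/(α₀+β₀+n)]·(k/n) + [(α₀+β₀)/(α₀+β₀+n)]·α₀/(α₀+β₀), so only n and the prior enter the weight.
The weight on the data is w = n/(α₀+β₀+n) = 64/(7.1+8.7+64) = 64/79.8 = 0.8020.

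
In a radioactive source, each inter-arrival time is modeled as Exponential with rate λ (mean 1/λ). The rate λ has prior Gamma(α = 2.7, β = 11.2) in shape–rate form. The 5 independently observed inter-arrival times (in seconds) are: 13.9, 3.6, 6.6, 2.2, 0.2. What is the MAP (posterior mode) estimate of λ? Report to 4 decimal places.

With a Gamma(shape α, rate β) prior on the exponential rate λ, the posterior after n observations with total T = Σxᵢ is Gamma(α+n, β+T).
Sum of observations T = 26.5 seconds; n = 5.
Posterior: Gamma(2.7+5, 11.2+26.5) = Gamma(7.7, 37.7).
Mode = (α−1)/β = 0.1777.

0.1777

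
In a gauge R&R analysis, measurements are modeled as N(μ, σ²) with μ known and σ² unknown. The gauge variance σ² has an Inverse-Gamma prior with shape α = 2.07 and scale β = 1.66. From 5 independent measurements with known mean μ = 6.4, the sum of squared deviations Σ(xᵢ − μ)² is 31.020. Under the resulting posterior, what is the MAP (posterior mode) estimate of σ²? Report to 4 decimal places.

With known mean μ and an Inverse-Gamma(α, β) prior on σ², the Normal likelihood is conjugate: posterior is Inv-Gamma(α + n/2, β + Σ(xᵢ−μ)²/2).
Posterior: Inv-Gamma(2.07 + 5/2, 1.66 + 31.020/2) = Inv-Gamma(4.57, 17.1700).
Mode = β/(α+1) = 17.1700/5.57 = 3.0826.

3.0826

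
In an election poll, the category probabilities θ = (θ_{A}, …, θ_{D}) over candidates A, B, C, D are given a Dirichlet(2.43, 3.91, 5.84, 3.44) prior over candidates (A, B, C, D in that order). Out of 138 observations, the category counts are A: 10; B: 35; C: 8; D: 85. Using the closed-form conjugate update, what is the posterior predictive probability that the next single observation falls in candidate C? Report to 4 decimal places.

The Dirichlet prior is conjugate to the Multinomial likelihood: each posterior αⱼ = prior αⱼ + observed count nⱼ.
Posterior concentration: (12.43, 38.91, 13.84, 88.44), total = 153.62.
P(next = C | data) = α_{C}/Σα = 0.0901.

0.0901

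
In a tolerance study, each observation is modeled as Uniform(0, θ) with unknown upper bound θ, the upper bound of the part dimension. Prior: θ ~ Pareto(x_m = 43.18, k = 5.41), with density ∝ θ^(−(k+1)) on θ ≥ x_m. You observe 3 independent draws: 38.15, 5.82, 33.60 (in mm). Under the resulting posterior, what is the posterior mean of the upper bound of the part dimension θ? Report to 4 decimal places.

49.0073

A Pareto(scale x_m, shape k) prior on the upper bound θ of Uniform(0, θ) is conjugate: posterior is Pareto(max(x_m, max xᵢ), k + n).
Sample maximum = 38.15; prior scale x_m = 43.18 → posterior scale = max = 43.18.
Posterior shape = 5.41 + 3 = 8.41.
E[θ|data] = k·x_m/(k−1) = 8.41·43.18/7.41 = 49.0073.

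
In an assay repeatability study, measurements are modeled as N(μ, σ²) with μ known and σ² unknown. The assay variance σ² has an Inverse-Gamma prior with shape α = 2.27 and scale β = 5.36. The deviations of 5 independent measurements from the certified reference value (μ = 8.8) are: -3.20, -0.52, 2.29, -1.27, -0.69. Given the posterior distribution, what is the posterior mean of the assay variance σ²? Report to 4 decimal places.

With known mean μ and an Inverse-Gamma(α, β) prior on σ², the Normal likelihood is conjugate: posterior is Inv-Gamma(α + n/2, β + Σ(xᵢ−μ)²/2).
Σ(xᵢ−μ)² = (-3.20)² + (-0.52)² + (2.29)² + (-1.27)² + (-0.69)² = 17.8435.
Posterior: Inv-Gamma(2.27 + 5/2, 5.36 + 17.8435/2) = Inv-Gamma(4.77, 14.28175).
E[σ²|data] = β/(α−1) = 14.28175/3.77 = 3.7883.

3.7883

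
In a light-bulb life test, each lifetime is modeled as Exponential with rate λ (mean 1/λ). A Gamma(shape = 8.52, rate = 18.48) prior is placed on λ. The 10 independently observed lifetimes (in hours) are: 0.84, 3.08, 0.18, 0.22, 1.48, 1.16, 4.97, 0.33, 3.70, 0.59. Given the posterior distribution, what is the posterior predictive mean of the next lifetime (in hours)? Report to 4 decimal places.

With a Gamma(shape α, rate β) prior on the exponential rate λ, the posterior after n observations with total T = Σxᵢ is Gamma(α+n, β+T).
Sum of observations T = 16.55 hours; n = 10.
Posterior: Gamma(8.52+10, 18.48+16.55) = Gamma(18.52, 35.03).
The predictive distribution for the next observation is Lomax; its mean is β/(α−1) = 35.03/17.52 = 1.9994.

1.9994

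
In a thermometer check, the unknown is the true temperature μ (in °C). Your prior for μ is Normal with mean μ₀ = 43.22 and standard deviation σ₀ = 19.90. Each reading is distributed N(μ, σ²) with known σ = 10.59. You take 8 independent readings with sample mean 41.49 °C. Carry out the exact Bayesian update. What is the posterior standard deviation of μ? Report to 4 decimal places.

For Normal data with known variance σ², a Normal(μ₀, σ₀²) prior on μ is conjugate. Posterior precision = 1/σ₀² + n/σ²; posterior mean is the precision-weighted average of μ₀ and x̄.
σ₀² = 19.90² = 396.01, σ² = 10.59² = 112.1481; σ² + n·σ₀² = 112.1481 + 8·396.01 = 3280.2281.
Posterior precision = 1/σ₀² + n/σ² = 1/396.01 + 8/112.1481 = (σ² + n·σ₀²)/(σ₀²σ²) = 3280.2281/(396.01·112.1481); posterior variance σₙ² = σ₀²σ²/(σ² + n·σ₀²) = 396.01·112.1481/3280.2281 = 13.539232.
Posterior SD = √σₙ² = √(396.01·112.1481/3280.2281) = 3.6796.

3.6796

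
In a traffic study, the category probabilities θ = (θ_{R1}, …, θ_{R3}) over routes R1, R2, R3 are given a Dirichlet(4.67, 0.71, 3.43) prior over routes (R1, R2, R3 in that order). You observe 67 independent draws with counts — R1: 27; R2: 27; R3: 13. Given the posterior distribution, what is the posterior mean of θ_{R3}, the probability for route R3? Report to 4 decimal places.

The Dirichlet prior is conjugate to the Multinomial likelihood: each posterior αⱼ = prior αⱼ + observed count nⱼ.
Posterior concentration: (31.67, 27.71, 16.43), total = 75.81.
E[θ_{R3}|data] = α_{R3}/Σα = 16.43/75.81 = 0.2167.

0.2167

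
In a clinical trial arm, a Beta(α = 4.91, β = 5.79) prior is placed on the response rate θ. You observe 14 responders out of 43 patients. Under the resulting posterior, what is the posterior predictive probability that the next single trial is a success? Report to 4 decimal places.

0.3521

The Beta prior is conjugate to a Binomial/Bernoulli likelihood; the update adds successes to α and failures to β.
Posterior: Beta(α+k, β+n−k) = Beta(4.91+14, 5.79+29) = Beta(18.91, 34.79).
For a single future Bernoulli trial, P(success | data) = α/(α+β) = 0.3521.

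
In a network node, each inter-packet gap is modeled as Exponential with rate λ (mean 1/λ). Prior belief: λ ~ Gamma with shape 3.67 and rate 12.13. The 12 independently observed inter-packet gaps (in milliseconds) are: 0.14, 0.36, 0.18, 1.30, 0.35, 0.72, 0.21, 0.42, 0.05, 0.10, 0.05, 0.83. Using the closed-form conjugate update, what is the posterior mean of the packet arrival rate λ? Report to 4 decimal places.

0.9305

With a Gamma(shape α, rate β) prior on the exponential rate λ, the posterior after n observations with total T = Σxᵢ is Gamma(α+n, β+T).
Sum of observations T = 4.71 milliseconds; n = 12.
Posterior: Gamma(3.67+12, 12.13+4.71) = Gamma(15.67, 16.84).
Posterior mean of λ = α/β = 15.67/16.84 = 0.9305.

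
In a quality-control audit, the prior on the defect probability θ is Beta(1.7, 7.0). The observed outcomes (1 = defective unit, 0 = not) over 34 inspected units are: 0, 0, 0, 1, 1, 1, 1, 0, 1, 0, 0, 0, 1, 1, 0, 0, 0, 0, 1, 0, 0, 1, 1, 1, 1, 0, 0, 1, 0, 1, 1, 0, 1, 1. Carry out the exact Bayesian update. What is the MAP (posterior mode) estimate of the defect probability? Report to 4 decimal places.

The Beta prior is conjugate to a Binomial/Bernoulli likelihood; the update adds successes to α and failures to β.
Posterior: Beta(α+k, β+n−k) = Beta(1.7+17, 7.0+17) = Beta(18.7, 24.0).
Mode of Beta(a,b) for a,b>1 is (a−1)/(a+b−2) = 17.7/40.7 = 0.4349.

0.4349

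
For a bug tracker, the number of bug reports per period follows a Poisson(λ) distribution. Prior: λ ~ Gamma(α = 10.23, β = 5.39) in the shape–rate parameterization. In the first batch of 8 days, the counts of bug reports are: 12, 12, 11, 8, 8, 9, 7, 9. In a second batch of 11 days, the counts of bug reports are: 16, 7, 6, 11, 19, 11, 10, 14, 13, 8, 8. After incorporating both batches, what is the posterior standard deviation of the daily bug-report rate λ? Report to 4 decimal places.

0.5931

With a Gamma(shape α, rate β) prior, the Poisson likelihood is conjugate: the posterior is Gamma(α + ΣXᵢ, β + n).
Batch 1: sum of counts S = 76 over n = 8 days.
After batch 1: Gamma(α+S, β+n) = Gamma(10.23+76, 5.39+8) = Gamma(86.23, 13.39).
Batch 2: sum of counts S = 123 over n = 11 days.
After batch 2: Gamma(α+S, β+n) = Gamma(86.23+123, 13.39+11) = Gamma(209.23, 24.39).
SD = √α/β = √209.23/24.39 = 0.5931.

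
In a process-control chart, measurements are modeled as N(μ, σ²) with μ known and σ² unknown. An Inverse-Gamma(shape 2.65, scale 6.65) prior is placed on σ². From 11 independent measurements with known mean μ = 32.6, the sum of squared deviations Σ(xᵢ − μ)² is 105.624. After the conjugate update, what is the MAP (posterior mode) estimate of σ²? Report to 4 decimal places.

6.4986

With known mean μ and an Inverse-Gamma(α, β) prior on σ², the Normal likelihood is conjugate: posterior is Inv-Gamma(α + n/2, β + Σ(xᵢ−μ)²/2).
Posterior: Inv-Gamma(2.65 + 11/2, 6.65 + 105.624/2) = Inv-Gamma(8.15, 59.4620).
Mode = β/(α+1) = 59.4620/9.15 = 6.4986.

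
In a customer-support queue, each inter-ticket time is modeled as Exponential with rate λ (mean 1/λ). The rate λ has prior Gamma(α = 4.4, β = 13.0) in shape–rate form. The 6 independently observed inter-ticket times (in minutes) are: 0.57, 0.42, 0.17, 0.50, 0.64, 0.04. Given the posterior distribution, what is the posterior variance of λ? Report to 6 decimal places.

0.044196

With a Gamma(shape α, rate β) prior on the exponential rate λ, the posterior after n observations with total T = Σxᵢ is Gamma(α+n, β+T).
Sum of observations T = 2.34 minutes; n = 6.
Posterior: Gamma(4.4+6, 13.0+2.34) = Gamma(10.4, 15.34).
Var = α/β² = 0.044196.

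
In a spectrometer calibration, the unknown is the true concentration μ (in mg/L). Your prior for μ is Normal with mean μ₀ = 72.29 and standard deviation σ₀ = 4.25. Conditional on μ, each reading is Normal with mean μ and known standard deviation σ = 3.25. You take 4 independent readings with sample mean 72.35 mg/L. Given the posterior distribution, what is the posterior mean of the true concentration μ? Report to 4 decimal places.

For Normal data with known variance σ², a Normal(μ₀, σ₀²) prior on μ is conjugate. Posterior precision = 1/σ₀² + n/σ²; posterior mean is the precision-weighted average of μ₀ and x̄.
n·x̄ = 4·72.35 = 289.4.
σ₀² = 4.25² = 18.0625, σ² = 3.25² = 10.5625; σ² + n·σ₀² = 10.5625 + 4·18.0625 = 82.8125.
Posterior mean = (μ₀/σ₀² + n·x̄/σ²)/(1/σ₀² + n/σ²) = (σ²·μ₀ + σ₀²·n·x̄)/(σ² + n·σ₀²) = (10.5625·72.29 + 18.0625·289.4)/82.8125 = 5990.850625/82.8125 = 72.3423.

72.3423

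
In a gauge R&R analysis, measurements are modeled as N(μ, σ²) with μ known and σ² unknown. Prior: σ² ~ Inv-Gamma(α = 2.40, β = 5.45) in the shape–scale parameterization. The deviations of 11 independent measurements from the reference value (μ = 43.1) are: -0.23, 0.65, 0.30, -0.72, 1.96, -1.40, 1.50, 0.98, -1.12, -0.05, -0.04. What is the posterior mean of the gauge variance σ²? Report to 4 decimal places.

1.6126

With known mean μ and an Inverse-Gamma(α, β) prior on σ², the Normal likelihood is conjugate: posterior is Inv-Gamma(α + n/2, β + Σ(xᵢ−μ)²/2).
Σ(xᵢ−μ)² = (-0.23)² + (0.65)² + (0.30)² + (-0.72)² + (1.96)² + (-1.40)² + (1.50)² + (0.98)² + (-1.12)² + (-0.05)² + (-0.04)² = 11.3543.
Posterior: Inv-Gamma(2.40 + 11/2, 5.45 + 11.3543/2) = Inv-Gamma(7.90, 11.12715).
E[σ²|data] = β/(α−1) = 11.12715/6.90 = 1.6126.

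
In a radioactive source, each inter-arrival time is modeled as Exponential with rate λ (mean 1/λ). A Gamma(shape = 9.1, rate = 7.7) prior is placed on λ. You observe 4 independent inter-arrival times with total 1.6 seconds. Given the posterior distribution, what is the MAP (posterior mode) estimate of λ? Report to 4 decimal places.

1.3011

With a Gamma(shape α, rate β) prior on the exponential rate λ, the posterior after n observations with total T = Σxᵢ is Gamma(α+n, β+T).
Posterior: Gamma(9.1+4, 7.7+1.6) = Gamma(13.1, 9.3).
Mode = (α−1)/β = 1.3011.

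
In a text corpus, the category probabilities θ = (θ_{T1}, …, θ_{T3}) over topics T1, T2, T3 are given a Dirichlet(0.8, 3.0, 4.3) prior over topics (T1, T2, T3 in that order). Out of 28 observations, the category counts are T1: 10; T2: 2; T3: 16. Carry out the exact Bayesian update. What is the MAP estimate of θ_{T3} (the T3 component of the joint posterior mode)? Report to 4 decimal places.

The Dirichlet prior is conjugate to the Multinomial likelihood: each posterior αⱼ = prior αⱼ + observed count nⱼ.
Posterior concentration: (10.8, 5.0, 20.3), total = 36.1.
Joint mode component: (α_{T3}−1)/(Σα−K) = 19.3/33.1 = 0.5831.

0.5831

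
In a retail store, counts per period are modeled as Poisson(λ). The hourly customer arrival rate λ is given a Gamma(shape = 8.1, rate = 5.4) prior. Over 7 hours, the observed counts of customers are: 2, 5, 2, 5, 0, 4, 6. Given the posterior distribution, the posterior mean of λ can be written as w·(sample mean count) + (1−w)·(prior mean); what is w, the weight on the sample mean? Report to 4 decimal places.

0.5645

With a Gamma(shape α, rate β) prior, the Poisson likelihood is conjugate: the posterior is Gamma(α + ΣXᵢ, β + n).
Posterior mean = (α₀+S)/(β₀+n) = [n/(β₀+n)]·(S/n) + [β₀/(β₀+n)]·(α₀/β₀), so only n and β₀ enter the weight.
Weight on data w = n/(β₀+n) = 7/(5.4+7) = 7/12.4 = 0.5645.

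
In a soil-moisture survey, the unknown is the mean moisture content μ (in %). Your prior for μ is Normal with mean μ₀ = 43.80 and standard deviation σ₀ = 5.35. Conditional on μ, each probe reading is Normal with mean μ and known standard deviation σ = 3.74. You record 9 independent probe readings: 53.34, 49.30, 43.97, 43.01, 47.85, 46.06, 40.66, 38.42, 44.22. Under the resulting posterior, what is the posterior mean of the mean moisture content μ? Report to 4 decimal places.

For Normal data with known variance σ², a Normal(μ₀, σ₀²) prior on μ is conjugate. Posterior precision = 1/σ₀² + n/σ²; posterior mean is the precision-weighted average of μ₀ and x̄.
Σxᵢ = 53.34 + 49.30 + 43.97 + 43.01 + 47.85 + 46.06 + 40.66 + 38.42 + 44.22 = 406.83, so n·x̄ = 406.83.
σ₀² = 5.35² = 28.6225, σ² = 3.74² = 13.9876; σ² + n·σ₀² = 13.9876 + 9·28.6225 = 271.5901.
Posterior mean = (μ₀/σ₀² + n·x̄/σ²)/(1/σ₀² + n/σ²) = (σ²·μ₀ + σ₀²·n·x̄)/(σ² + n·σ₀²) = (13.9876·43.80 + 28.6225·406.83)/271.5901 = 12257.148555/271.5901 = 45.1311.

45.1311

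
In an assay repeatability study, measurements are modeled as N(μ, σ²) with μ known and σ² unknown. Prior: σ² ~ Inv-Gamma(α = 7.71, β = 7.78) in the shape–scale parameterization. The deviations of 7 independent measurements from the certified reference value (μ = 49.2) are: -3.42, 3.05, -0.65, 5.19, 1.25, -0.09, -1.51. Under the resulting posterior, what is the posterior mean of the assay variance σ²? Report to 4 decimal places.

With known mean μ and an Inverse-Gamma(α, β) prior on σ², the Normal likelihood is conjugate: posterior is Inv-Gamma(α + n/2, β + Σ(xᵢ−μ)²/2).
Σ(xᵢ−μ)² = (-3.42)² + (3.05)² + (-0.65)² + (5.19)² + (1.25)² + (-0.09)² + (-1.51)² = 52.2082.
Posterior: Inv-Gamma(7.71 + 7/2, 7.78 + 52.2082/2) = Inv-Gamma(11.21, 33.88410).
E[σ²|data] = β/(α−1) = 33.88410/10.21 = 3.3187.

3.3187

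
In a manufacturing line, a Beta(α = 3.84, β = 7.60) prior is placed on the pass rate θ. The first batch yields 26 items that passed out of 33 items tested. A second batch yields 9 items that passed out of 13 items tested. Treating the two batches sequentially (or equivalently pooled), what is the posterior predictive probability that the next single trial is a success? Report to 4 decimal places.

The Beta prior is conjugate to a Binomial/Bernoulli likelihood; the update adds successes to α and failures to β.
After batch 1: Beta(3.84+26, 7.60+7) = Beta(29.84, 14.60).
After batch 2: Beta(29.84+9, 14.60+4) = Beta(38.84, 18.60).
For a single future Bernoulli trial, P(success | data) = α/(α+β) = 0.6762.

0.6762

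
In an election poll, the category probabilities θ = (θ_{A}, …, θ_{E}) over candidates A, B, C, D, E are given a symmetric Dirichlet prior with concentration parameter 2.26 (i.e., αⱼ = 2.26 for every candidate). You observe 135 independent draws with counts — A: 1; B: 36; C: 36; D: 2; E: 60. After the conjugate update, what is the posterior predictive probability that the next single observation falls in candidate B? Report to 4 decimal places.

The Dirichlet prior is conjugate to the Multinomial likelihood: each posterior αⱼ = prior αⱼ + observed count nⱼ.
Posterior concentration: (3.26, 38.26, 38.26, 4.26, 62.26), total = 146.30.
P(next = B | data) = α_{B}/Σα = 0.2615.

0.2615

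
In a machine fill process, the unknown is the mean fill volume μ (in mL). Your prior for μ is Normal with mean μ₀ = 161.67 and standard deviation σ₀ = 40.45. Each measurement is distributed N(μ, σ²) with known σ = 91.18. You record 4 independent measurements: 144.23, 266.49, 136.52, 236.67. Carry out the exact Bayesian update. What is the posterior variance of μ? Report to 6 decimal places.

915.499826

For Normal data with known variance σ², a Normal(μ₀, σ₀²) prior on μ is conjugate. Posterior precision = 1/σ₀² + n/σ²; posterior mean is the precision-weighted average of μ₀ and x̄.
σ₀² = 40.45² = 1636.2025, σ² = 91.18² = 8313.7924; σ² + n·σ₀² = 8313.7924 + 4·1636.2025 = 14858.6024.
Posterior precision = 1/σ₀² + n/σ² = 1/1636.2025 + 4/8313.7924 = (σ² + n·σ₀²)/(σ₀²σ²) = 14858.6024/(1636.2025·8313.7924); posterior variance σₙ² = σ₀²σ²/(σ² + n·σ₀²) = 1636.2025·8313.7924/14858.6024 = 915.499826.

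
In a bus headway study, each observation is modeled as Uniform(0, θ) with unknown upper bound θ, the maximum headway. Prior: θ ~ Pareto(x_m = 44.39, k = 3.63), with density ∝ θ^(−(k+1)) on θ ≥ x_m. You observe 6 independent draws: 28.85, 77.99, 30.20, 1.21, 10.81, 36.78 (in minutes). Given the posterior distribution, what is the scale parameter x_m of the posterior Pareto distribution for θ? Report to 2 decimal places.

A Pareto(scale x_m, shape k) prior on the upper bound θ of Uniform(0, θ) is conjugate: posterior is Pareto(max(x_m, max xᵢ), k + n).
Sample maximum = 77.99; prior scale x_m = 44.39 → posterior scale = max = 77.99.
Posterior shape = 3.63 + 6 = 9.63.
Posterior scale x_m = 77.99.

77.99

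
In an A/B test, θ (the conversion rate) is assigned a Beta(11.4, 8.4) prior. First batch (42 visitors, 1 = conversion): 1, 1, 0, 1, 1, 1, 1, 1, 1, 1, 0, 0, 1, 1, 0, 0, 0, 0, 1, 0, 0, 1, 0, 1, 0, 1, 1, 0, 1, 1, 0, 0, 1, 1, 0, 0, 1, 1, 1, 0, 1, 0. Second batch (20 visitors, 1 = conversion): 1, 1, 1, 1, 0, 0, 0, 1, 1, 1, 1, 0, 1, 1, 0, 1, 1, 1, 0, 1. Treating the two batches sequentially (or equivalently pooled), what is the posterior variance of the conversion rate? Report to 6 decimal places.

The Beta prior is conjugate to a Binomial/Bernoulli likelihood; the update adds successes to α and failures to β.
After batch 1: Beta(11.4+24, 8.4+18) = Beta(35.4, 26.4).
After batch 2: Beta(35.4+14, 26.4+6) = Beta(49.4, 32.4).
Var = αβ/((α+β)²(α+β+1)) = 49.4·32.4/(81.8²·82.8) = 0.002889.

0.002889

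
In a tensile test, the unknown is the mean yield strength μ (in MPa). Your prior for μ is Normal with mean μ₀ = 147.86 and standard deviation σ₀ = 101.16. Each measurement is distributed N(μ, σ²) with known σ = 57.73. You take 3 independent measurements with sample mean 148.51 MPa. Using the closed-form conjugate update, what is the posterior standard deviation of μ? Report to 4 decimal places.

31.6564

For Normal data with known variance σ², a Normal(μ₀, σ₀²) prior on μ is conjugate. Posterior precision = 1/σ₀² + n/σ²; posterior mean is the precision-weighted average of μ₀ and x̄.
σ₀² = 101.16² = 10233.3456, σ² = 57.73² = 3332.7529; σ² + n·σ₀² = 3332.7529 + 3·10233.3456 = 34032.7897.
Posterior precision = 1/σ₀² + n/σ² = 1/10233.3456 + 3/3332.7529 = (σ² + n·σ₀²)/(σ₀²σ²) = 34032.7897/(10233.3456·3332.7529); posterior variance σₙ² = σ₀²σ²/(σ² + n·σ₀²) = 10233.3456·3332.7529/34032.7897 = 1002.128022.
Posterior SD = √σₙ² = √(10233.3456·3332.7529/34032.7897) = 31.6564.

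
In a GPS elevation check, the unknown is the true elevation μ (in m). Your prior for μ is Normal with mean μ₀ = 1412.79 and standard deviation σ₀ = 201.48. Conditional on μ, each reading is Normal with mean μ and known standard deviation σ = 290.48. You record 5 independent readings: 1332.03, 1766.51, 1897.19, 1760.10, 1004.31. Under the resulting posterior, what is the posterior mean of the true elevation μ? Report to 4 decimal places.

For Normal data with known variance σ², a Normal(μ₀, σ₀²) prior on μ is conjugate. Posterior precision = 1/σ₀² + n/σ²; posterior mean is the precision-weighted average of μ₀ and x̄.
Σxᵢ = 1332.03 + 1766.51 + 1897.19 + 1760.10 + 1004.31 = 7760.14, so n·x̄ = 7760.14.
σ₀² = 201.48² = 40594.1904, σ² = 290.48² = 84378.6304; σ² + n·σ₀² = 84378.6304 + 5·40594.1904 = 287349.5824.
Posterior mean = (μ₀/σ₀² + n·x̄/σ²)/(1/σ₀² + n/σ²) = (σ²·μ₀ + σ₀²·n·x̄)/(σ² + n·σ₀²) = (84378.6304·1412.79 + 40594.1904·7760.14)/287349.5824 = 434225885.933472/287349.5824 = 1511.1415.

1511.1415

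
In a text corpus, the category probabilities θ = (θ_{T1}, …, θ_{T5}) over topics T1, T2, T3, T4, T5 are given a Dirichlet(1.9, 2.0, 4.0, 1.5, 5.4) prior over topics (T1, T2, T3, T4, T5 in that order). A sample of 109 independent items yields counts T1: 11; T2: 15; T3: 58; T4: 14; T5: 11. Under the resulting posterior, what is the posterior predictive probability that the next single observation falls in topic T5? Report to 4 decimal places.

The Dirichlet prior is conjugate to the Multinomial likelihood: each posterior αⱼ = prior αⱼ + observed count nⱼ.
Posterior concentration: (12.9, 17.0, 62.0, 15.5, 16.4), total = 123.8.
P(next = T5 | data) = α_{T5}/Σα = 0.1325.

0.1325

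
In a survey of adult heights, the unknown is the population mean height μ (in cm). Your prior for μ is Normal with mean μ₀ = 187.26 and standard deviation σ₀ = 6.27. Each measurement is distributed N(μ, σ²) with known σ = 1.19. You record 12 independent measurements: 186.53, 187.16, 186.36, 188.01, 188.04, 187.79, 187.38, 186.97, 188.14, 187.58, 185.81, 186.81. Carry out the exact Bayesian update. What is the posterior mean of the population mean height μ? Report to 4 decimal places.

187.2151

For Normal data with known variance σ², a Normal(μ₀, σ₀²) prior on μ is conjugate. Posterior precision = 1/σ₀² + n/σ²; posterior mean is the precision-weighted average of μ₀ and x̄.
Σxᵢ = 186.53 + 187.16 + 186.36 + 188.01 + 188.04 + 187.79 + 187.38 + 186.97 + 188.14 + 187.58 + 185.81 + 186.81 = 2246.58, so n·x̄ = 2246.58.
σ₀² = 6.27² = 39.3129, σ² = 1.19² = 1.4161; σ² + n·σ₀² = 1.4161 + 12·39.3129 = 473.1709.
Posterior mean = (μ₀/σ₀² + n·x̄/σ²)/(1/σ₀² + n/σ²) = (σ²·μ₀ + σ₀²·n·x̄)/(σ² + n·σ₀²) = (1.4161·187.26 + 39.3129·2246.58)/473.1709 = 88584.753768/473.1709 = 187.2151.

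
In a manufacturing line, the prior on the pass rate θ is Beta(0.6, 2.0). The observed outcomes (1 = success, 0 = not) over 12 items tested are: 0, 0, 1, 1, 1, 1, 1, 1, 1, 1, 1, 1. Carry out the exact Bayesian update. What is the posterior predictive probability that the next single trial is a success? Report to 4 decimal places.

The Beta prior is conjugate to a Binomial/Bernoulli likelihood; the update adds successes to α and failures to β.
Posterior: Beta(α+k, β+n−k) = Beta(0.6+10, 2.0+2) = Beta(10.6, 4.0).
For a single future Bernoulli trial, P(success | data) = α/(α+β) = 0.7260.

0.7260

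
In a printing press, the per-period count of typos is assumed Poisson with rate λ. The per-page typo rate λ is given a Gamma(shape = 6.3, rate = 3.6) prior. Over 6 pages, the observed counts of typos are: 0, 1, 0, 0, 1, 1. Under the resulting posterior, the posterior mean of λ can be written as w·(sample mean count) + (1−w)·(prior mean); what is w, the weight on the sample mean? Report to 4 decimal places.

With a Gamma(shape α, rate β) prior, the Poisson likelihood is conjugate: the posterior is Gamma(α + ΣXᵢ, β + n).
Posterior mean = (α₀+S)/(β₀+n) = [n/(β₀+n)]·(S/n) + [β₀/(β₀+n)]·(α₀/β₀), so only n and β₀ enter the weight.
Weight on data w = n/(β₀+n) = 6/(3.6+6) = 6/9.6 = 0.6250.

0.6250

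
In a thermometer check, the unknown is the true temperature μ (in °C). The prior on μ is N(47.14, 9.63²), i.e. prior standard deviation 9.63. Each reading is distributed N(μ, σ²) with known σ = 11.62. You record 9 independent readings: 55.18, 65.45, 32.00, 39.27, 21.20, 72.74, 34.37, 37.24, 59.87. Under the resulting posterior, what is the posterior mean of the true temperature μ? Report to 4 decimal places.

For Normal data with known variance σ², a Normal(μ₀, σ₀²) prior on μ is conjugate. Posterior precision = 1/σ₀² + n/σ²; posterior mean is the precision-weighted average of μ₀ and x̄.
Σxᵢ = 55.18 + 65.45 + 32.00 + 39.27 + 21.20 + 72.74 + 34.37 + 37.24 + 59.87 = 417.32, so n·x̄ = 417.32.
σ₀² = 9.63² = 92.7369, σ² = 11.62² = 135.0244; σ² + n·σ₀² = 135.0244 + 9·92.7369 = 969.6565.
Posterior mean = (μ₀/σ₀² + n·x̄/σ²)/(1/σ₀² + n/σ²) = (σ²·μ₀ + σ₀²·n·x̄)/(σ² + n·σ₀²) = (135.0244·47.14 + 92.7369·417.32)/969.6565 = 45066.013324/969.6565 = 46.4763.

46.4763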